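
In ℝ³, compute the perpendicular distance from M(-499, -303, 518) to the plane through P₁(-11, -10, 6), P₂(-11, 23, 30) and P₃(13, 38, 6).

P₁P₂ = (0, 33, 24) and P₁P₃ = (24, 48, 0), so a normal is n = P₁P₂ × P₁P₃ = (-1152, 576, -792).
d = |(-1152)·(-499) + 576·(-303) + (-792)·518 − 2160| / √(1327104 + 331776 + 627264) = |-12096| / 1512 = 8.

8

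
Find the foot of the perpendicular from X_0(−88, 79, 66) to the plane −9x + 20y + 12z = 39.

(-43, -21, 6)

n = (−9, 20, 12), |n|² = 625, and n·X_0 − 39 = 3125.
t = 3125/625 = 5, so the foot is X_0 − t·n = (−88, 79, 66) − 5·(−9, 20, 12) = (−43, −21, 6).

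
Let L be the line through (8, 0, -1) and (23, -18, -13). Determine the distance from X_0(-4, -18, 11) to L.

6√17

A direction vector is d = (15, -18, -12).
AP = (-12, -18, 12), and AP × d = (432, 36, 486).
|AP × d|² = 424116 and |d|² = 693, so the distance is √(424116/693) = √612 = 6√17.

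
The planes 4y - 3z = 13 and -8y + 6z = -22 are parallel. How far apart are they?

2/5

Divide the second equation by -2 to match normals: 4y - 3z = 11.
With common normal n = (0, 4, -3) (|n| = 5), the distance is |13 − 11|/|n| = 2/5.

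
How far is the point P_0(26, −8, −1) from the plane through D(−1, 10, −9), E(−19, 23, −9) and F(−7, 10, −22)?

21/23

DE = (−18, 13, 0) and DF = (−6, 0, −13), so a normal is n = DE × DF = (−169, −234, 78).
Then n·(26, −8, −1) − (−2873) = 273.
|n| = √(28561 + 54756 + 6084) = 299, so the distance is |273|/299 = 21/23.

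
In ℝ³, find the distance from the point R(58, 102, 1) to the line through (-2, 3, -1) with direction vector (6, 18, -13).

9√61

Direction vector d = (6, 18, -13).
AP = (60, 99, 2), and AP × d = (-1323, 792, 486).
|AP × d|² = 2613789 and |d|² = 529, so the distance is √(2613789/529) = √4941 = 9√61.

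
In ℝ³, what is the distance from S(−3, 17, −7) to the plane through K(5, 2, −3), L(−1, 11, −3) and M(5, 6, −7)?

KL = (−6, 9, 0) and KM = (0, 4, −4), so a normal is n = KL × KM = (−36, −24, −24).
d = |(-36)·(-3) + (-24)·17 + (-24)·(-7) − (-156)| / √(1296 + 576 + 576) = |24| / (12√17) = 2/√17.

2/√17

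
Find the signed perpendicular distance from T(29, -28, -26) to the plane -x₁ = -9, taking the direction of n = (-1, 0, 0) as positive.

-20

n·T − (-9) = -20.
|n| = 1, so the signed distance is -20/1 = -20.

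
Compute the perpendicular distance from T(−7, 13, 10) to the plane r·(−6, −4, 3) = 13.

d = |(-6)·(-7) + (-4)·13 + 3·10 − 13| / √(36 + 16 + 9) = |7| / √61 = 7/√61.

7√61/61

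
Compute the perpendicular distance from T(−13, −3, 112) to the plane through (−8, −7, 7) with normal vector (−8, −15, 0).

20/17

The plane has equation n·(r − (−8, −7, 7)) = 0, i.e. n·r = 169.
d = |(-8)·(-13) + (-15)·(-3) − 169| / √(64 + 225 + 0) = |-20| / 17 = 20/17.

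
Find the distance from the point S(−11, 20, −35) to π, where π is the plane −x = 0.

d = |(-1)·(-11) − 0| / √(1 + 0 + 0) = |11| / 1 = 11.

11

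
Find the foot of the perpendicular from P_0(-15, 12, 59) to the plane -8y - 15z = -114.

(-15, -12, 14)

The perpendicular from P_0 has direction n = (0, -8, -15): r = (-15, 12, 59) + λ(0, -8, -15).
Substitute into the plane: n·(P_0 + λn) = -114 gives -981 + 289λ = -114, so λ = 3.
Foot = (-15, 12, 59) + 3·(0, -8, -15) = (-15, -12, 14).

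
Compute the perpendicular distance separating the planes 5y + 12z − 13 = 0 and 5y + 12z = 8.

5/13

With common normal n = (0, 5, 12) (|n| = 13), the distance is |13 − 8|/|n| = 5/13.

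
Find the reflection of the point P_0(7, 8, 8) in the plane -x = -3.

With n = (-1, 0, 0), the signed offset is (n·P_0 − (-3))/|n|² = -4/1 = -4.
P_0' = P_0 − 2t·n = (7, 8, 8) − (-8)·(-1, 0, 0) = (-1, 8, 8).

(-1, 8, 8)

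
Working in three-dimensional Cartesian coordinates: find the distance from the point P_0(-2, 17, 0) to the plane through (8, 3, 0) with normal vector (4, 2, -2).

√6

The plane has equation n·(r − (8, 3, 0)) = 0, i.e. n·r = 38.
Then n·(-2, 17, 0) - 38 = -12.
|n| = √(16 + 4 + 4) = 2√6, so the distance is |-12|/(2√6) = √6.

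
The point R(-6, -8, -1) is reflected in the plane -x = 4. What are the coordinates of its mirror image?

n = (-1, 0, 0), |n|² = 1, n·R − 4 = 2, so t = 2/1 = 2.
Foot F = R − 2·n = (-4, -8, -1); the reflection is 2F − R = (-2, -8, -1).

(-2, -8, -1)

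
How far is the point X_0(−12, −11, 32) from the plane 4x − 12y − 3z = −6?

Normal vector n = (4, −12, −3), and n·(−12, −11, 32) − (−6) = −6.
|n| = √(16 + 144 + 9) = 13, so the distance is |-6|/13 = 6/13.

6/13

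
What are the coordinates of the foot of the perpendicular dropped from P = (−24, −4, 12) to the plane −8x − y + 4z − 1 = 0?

n = (−8, −1, 4), |n|² = 81, and n·P − 1 = 243.
t = 243/81 = 3, so the foot is P − t·n = (−24, −4, 12) − 3·(−8, −1, 4) = (0, −1, 0).

(0, -1, 0)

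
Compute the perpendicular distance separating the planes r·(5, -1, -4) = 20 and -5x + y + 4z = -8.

Divide the second equation by -1 to match normals: 5x - y - 4z = 8.
Both planes have normal n = (5, -1, -4), |n| = √42. Any point on the first plane is at distance |8 − 20|/|n| = 12/√42 from the second.

2√42/7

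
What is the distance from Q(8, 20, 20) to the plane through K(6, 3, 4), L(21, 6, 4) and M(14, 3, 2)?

KL = (15, 3, 0) and KM = (8, 0, -2), so a normal is n = KL × KM = (-6, 30, -24).
Then n·(8, 20, 20) - (-42) = 114.
|n| = √(36 + 900 + 576) = 6√42, so the distance is |114|/(6√42) = 19/√42.

19√42/42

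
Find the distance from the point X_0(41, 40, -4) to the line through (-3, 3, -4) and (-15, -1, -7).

A direction vector is d = (-12, -4, -3).
AP = (44, 37, 0), and AP × d = (-111, 132, 268).
|AP × d|² = 101569 and |d|² = 169, so the distance is √(101569/169) = √601.

√601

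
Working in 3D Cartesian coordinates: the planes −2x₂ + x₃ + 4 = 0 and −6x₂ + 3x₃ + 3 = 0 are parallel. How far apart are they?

Divide the second equation by 3 to match normals: −2x₂ + x₃ = -1.
With common normal n = (0, −2, 1) (|n| = √5), the distance is |(-4) − (-1)|/|n| = 3/√5 = 3√5/5.

3√5/5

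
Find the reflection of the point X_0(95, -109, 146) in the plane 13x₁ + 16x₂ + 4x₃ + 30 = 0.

With n = (13, 16, 4), the signed offset is (n·X_0 − (-30))/|n|² = 105/441 = 5/21.
X_0' = X_0 − 2t·n = (95, -109, 146) − (10/21)·(13, 16, 4) = (1865/21, -2449/21, 3026/21).

(1865/21, -2449/21, 3026/21)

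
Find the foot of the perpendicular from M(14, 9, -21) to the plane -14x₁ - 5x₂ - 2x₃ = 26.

(0, 4, -23)

n = (-14, -5, -2), |n|² = 225, and n·M − 26 = -225.
t = -225/225 = -1, so the foot is M − t·n = (14, 9, -21) − (-1)·(-14, -5, -2) = (0, 4, -23).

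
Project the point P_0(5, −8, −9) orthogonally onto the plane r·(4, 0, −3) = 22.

n = (4, 0, −3), |n|² = 25, and n·P_0 − 22 = 25.
t = 25/25 = 1, so the foot is P_0 − t·n = (5, −8, −9) − 1·(4, 0, −3) = (1, −8, −6).

(1, -8, -6)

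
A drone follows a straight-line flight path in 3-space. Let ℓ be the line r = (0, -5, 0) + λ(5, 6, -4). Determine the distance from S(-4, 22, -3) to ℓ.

Direction vector d = (5, 6, -4).
AP = (-4, 27, -3), and AP × d = (-90, -31, -159).
|AP × d|² = 34342 and |d|² = 77, so the distance is √(34342/77) = √446.

√446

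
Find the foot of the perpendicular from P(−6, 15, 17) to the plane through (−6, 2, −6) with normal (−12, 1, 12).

(6, 14, 5)

n = (−12, 1, 12), |n|² = 289, and n·P − 2 = 289.
t = 289/289 = 1, so the foot is P − t·n = (−6, 15, 17) − 1·(−12, 1, 12) = (6, 14, 5).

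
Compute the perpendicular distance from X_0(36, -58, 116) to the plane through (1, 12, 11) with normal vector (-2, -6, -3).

5

The plane has equation n·(r − (1, 12, 11)) = 0, i.e. n·r = -107.
n = (-2, -6, -3); n·P − (-107) = 35; |n| = 7; distance = 35/7 = 5.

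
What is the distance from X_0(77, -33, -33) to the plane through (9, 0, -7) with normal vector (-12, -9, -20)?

1/25

The plane has equation n·(r − (9, 0, -7)) = 0, i.e. n·r = 32.
Then n·(77, -33, -33) - 32 = 1.
|n| = √(144 + 81 + 400) = 25, so the distance is |1|/25 = 1/25.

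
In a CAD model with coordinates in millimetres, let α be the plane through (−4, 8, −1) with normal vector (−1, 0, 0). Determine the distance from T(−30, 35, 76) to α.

The plane has equation n·(r − (−4, 8, −1)) = 0, i.e. n·r = 4.
Then n·(−30, 35, 76) − 4 = 26.
|n| = √(1 + 0 + 0) = 1, so the distance is |26|/1 = 26.

26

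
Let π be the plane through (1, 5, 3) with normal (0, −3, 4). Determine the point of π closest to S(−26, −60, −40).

(-26, -1431/25, -1092/25)

The perpendicular from S has direction n = (0, −3, 4): r = (−26, −60, −40) + μ(0, −3, 4).
Substitute into the plane: n·(S + μn) = -3 gives 20 + 25μ = -3, so μ = -23/25.
Foot = (−26, −60, −40) + (-23/25)·(0, −3, 4) = (−26, −1431/25, −1092/25).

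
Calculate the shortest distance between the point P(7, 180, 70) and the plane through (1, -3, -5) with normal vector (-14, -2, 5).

The plane has equation n·(r − (1, -3, -5)) = 0, i.e. n·r = -33.
Then n·(7, 180, 70) - (-33) = -75.
|n| = √(196 + 4 + 25) = 15, so the distance is |-75|/15 = 5.

5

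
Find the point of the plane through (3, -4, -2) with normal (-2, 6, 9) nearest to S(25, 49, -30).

(279/11, 527/11, -348/11)

n = (-2, 6, 9), |n|² = 121, and n·S − (-48) = 22.
t = 22/121 = 2/11, so the foot is S − t·n = (25, 49, -30) − (2/11)·(-2, 6, 9) = (279/11, 527/11, -348/11).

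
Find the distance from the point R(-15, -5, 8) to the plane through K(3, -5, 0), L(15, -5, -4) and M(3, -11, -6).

6/√19

KL = (12, 0, -4) and KM = (0, -6, -6), so a normal is n = KL × KM = (-24, 72, -72).
d = |(-24)·(-15) + 72·(-5) + (-72)·8 − (-432)| / √(576 + 5184 + 5184) = |-144| / (24√19) = 6/√19.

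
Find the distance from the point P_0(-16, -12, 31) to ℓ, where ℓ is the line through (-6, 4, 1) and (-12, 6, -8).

A direction vector is d = (-6, 2, -9).
AP = (-10, -16, 30); AP·d = -242, |AP|² = 1256, |d|² = 121.
distance² = |AP|² − (AP·d)²/|d|² = 1256 − 58564/121 = 772, so the distance is 2√193.

2√193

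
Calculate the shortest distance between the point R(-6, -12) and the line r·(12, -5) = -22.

d = |12·(-6) + (-5)·(-12) − (-22)| / √(144 + 25) = |10|/13 = 10/13.

10/13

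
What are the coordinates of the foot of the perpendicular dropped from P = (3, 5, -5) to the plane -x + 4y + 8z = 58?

The perpendicular from P has direction n = (-1, 4, 8): r = (3, 5, -5) + μ(-1, 4, 8).
Substitute into the plane: n·(P + μn) = 58 gives -23 + 81μ = 58, so μ = 1.
Foot = (3, 5, -5) + 1·(-1, 4, 8) = (2, 9, 3).

(2, 9, 3)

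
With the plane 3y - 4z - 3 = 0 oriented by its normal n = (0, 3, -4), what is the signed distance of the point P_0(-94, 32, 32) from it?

n·P_0 − 3 = -35.
|n| = 5, so the signed distance is -35/5 = -7.

-7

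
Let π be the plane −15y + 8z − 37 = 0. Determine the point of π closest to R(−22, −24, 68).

n = (0, −15, 8), |n|² = 289, and n·R − 37 = 867.
t = 867/289 = 3, so the foot is R − t·n = (−22, −24, 68) − 3·(0, −15, 8) = (−22, 21, 44).

(-22, 21, 44)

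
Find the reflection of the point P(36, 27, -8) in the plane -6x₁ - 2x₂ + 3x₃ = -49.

n = (-6, -2, 3), |n|² = 49, n·P − (-49) = -245, so t = -245/49 = -5.
Foot F = P − (-5)·n = (6, 17, 7); the reflection is 2F − P = (-24, 7, 22).

(-24, 7, 22)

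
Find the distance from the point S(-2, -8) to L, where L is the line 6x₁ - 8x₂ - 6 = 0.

The normal to the line is n = (6, -8) with |n| = 10.
|n·S − 6| = |52 − 6| = 46, so the distance is 46/10 = 23/5.

23/5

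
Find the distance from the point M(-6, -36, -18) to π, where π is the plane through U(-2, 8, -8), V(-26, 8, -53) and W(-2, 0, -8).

20/17

UV = (-24, 0, -45) and UW = (0, -8, 0), so a normal is n = UV × UW = (-360, 0, 192).
d = |(-360)·(-6) + 192·(-18) − (-816)| / √(129600 + 0 + 36864) = |-480| / 408 = 20/17.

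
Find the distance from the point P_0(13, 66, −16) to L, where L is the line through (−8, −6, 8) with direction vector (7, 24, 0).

Direction vector d = (7, 24, 0).
AP = (21, 72, −24); AP·d = 1875, |AP|² = 6201, |d|² = 625.
distance² = |AP|² − (AP·d)²/|d|² = 6201 − 3515625/625 = 576, so the distance is 24.

24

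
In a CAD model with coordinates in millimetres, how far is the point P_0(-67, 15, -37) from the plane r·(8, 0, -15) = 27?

Normal vector n = (8, 0, -15), and n·(-67, 15, -37) - 27 = -8.
|n| = √(64 + 0 + 225) = 17, so the distance is |-8|/17 = 8/17.

8/17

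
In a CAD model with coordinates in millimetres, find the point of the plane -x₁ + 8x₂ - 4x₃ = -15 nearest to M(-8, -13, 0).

The perpendicular from M has direction n = (-1, 8, -4): r = (-8, -13, 0) + μ(-1, 8, -4).
Substitute into the plane: n·(M + μn) = -15 gives -96 + 81μ = -15, so μ = 1.
Foot = (-8, -13, 0) + 1·(-1, 8, -4) = (-9, -5, -4).

(-9, -5, -4)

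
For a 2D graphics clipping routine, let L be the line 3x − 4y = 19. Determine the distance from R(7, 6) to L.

d = |3·7 + (-4)·6 − 19| / √(9 + 16) = |-22|/5 = 22/5.

22/5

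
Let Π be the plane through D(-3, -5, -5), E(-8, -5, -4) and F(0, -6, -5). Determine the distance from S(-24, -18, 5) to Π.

DE = (-5, 0, 1) and DF = (3, -1, 0), so a normal is n = DE × DF = (1, 3, 5).
d = |1·(-24) + 3·(-18) + 5·5 − (-43)| / √(1 + 9 + 25) = |-10| / √35 = 10/√35.

10/√35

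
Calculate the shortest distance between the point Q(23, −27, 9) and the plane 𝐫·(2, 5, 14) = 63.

26/15

n = (2, 5, 14); n·P − 63 = -26; |n| = 15; distance = 26/15.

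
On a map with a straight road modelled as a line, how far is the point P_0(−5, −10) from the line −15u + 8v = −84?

The normal to the line is n = (−15, 8) with |n| = 17.
|n·P_0 − (-84)| = |-5 − (-84)| = 79, so the distance is 79/17.

79/17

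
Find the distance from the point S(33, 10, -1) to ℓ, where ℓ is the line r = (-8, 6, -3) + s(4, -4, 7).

9√17

Direction vector d = (4, -4, 7).
AP = (41, 4, 2); AP·d = 162, |AP|² = 1701, |d|² = 81.
distance² = |AP|² − (AP·d)²/|d|² = 1701 − 26244/81 = 1377, so the distance is 9√17.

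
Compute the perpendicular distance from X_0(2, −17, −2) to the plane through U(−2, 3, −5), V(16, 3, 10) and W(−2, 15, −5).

UV = (18, 0, 15) and UW = (0, 12, 0), so a normal is n = UV × UW = (−180, 0, 216).
Then n·(2, −17, −2) − (−720) = −72.
|n| = √(32400 + 0 + 46656) = 36√61, so the distance is |-72|/(36√61) = 2√61/61.

2/√61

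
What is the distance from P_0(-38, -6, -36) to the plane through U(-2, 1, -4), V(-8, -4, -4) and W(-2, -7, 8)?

UV = (-6, -5, 0) and UW = (0, -8, 12), so a normal is n = UV × UW = (-60, 72, 48).
Then n·(-38, -6, -36) - 0 = 120.
|n| = √(3600 + 5184 + 2304) = 12√77, so the distance is |120|/(12√77) = 10/√77.

10√77/77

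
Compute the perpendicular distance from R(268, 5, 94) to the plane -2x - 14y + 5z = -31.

7

Normal vector n = (-2, -14, 5), and n·(268, 5, 94) - (-31) = -105.
|n| = √(4 + 196 + 25) = 15, so the distance is |-105|/15 = 7.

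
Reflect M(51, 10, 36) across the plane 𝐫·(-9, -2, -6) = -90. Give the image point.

n = (-9, -2, -6), |n|² = 121, n·M − (-90) = -605, so t = -605/121 = -5.
Foot F = M − (-5)·n = (6, 0, 6); the reflection is 2F − M = (-39, -10, -24).

(-39, -10, -24)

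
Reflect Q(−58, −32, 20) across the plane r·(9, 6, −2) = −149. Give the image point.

With n = (9, 6, −2), the signed offset is (n·Q − (-149))/|n|² = -605/121 = -5.
Q' = Q − 2t·n = (−58, −32, 20) − (-10)·(9, 6, −2) = (32, 28, 0).

(32, 28, 0)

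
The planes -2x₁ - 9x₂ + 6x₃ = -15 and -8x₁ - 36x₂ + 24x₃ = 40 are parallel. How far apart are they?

25/11

Divide the second equation by 4 to match normals: -2x₁ - 9x₂ + 6x₃ = 10.
Both planes have normal n = (-2, -9, 6), |n| = 11. Any point on the first plane is at distance |10 − (-15)|/|n| = 25/11 from the second.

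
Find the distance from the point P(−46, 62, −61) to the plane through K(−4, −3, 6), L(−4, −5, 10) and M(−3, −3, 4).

KL = (0, −2, 4) and KM = (1, 0, −2), so a normal is n = KL × KM = (4, 4, 2).
n = (4, 4, 2); n·P − (-16) = -42; |n| = 6; distance = 42/6 = 7.

7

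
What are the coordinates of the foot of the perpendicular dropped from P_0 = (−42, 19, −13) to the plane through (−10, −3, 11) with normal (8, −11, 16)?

(-26, -3, 19)

The perpendicular from P_0 has direction n = (8, −11, 16): r = (−42, 19, −13) + μ(8, −11, 16).
Substitute into the plane: n·(P_0 + μn) = 129 gives -753 + 441μ = 129, so μ = 2.
Foot = (−42, 19, −13) + 2·(8, −11, 16) = (−26, −3, 19).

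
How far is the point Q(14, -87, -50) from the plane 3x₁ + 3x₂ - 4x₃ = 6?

25/√34

Normal vector n = (3, 3, -4), and n·(14, -87, -50) - 6 = -25.
|n| = √(9 + 9 + 16) = √34, so the distance is |-25|/√34 = 25/√34.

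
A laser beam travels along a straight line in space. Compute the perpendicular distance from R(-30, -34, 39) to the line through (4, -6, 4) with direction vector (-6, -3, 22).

Direction vector d = (-6, -3, 22).
AP = (-34, -28, 35), and AP × d = (-511, 538, -66).
|AP × d|² = 554921 and |d|² = 529, so the distance is √(554921/529) = √1049.

√1049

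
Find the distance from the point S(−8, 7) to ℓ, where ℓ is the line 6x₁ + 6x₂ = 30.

The normal to the line is n = (6, 6) with |n| = 6√2.
|n·S − 30| = |-6 − 30| = 36, so the distance is 36/(6√2) = 3√2.

3√2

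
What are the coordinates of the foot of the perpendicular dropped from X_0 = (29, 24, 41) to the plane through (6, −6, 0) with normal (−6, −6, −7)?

(-1, -6, 6)

n = (−6, −6, −7), |n|² = 121, and n·X_0 − 0 = -605.
t = -605/121 = -5, so the foot is X_0 − t·n = (29, 24, 41) − (-5)·(−6, −6, −7) = (−1, −6, 6).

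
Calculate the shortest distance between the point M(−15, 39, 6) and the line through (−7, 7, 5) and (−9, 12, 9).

3√41

A direction vector is d = (−2, 5, 4).
AP = (−8, 32, 1); AP·d = 180, |AP|² = 1089, |d|² = 45.
distance² = |AP|² − (AP·d)²/|d|² = 1089 − 32400/45 = 369, so the distance is 3√41.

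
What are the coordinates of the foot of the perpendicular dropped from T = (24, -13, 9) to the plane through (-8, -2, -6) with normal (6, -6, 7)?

(6, 5, -12)

The perpendicular from T has direction n = (6, -6, 7): r = (24, -13, 9) + μ(6, -6, 7).
Substitute into the plane: n·(T + μn) = -78 gives 285 + 121μ = -78, so μ = -3.
Foot = (24, -13, 9) + (-3)·(6, -6, 7) = (6, 5, -12).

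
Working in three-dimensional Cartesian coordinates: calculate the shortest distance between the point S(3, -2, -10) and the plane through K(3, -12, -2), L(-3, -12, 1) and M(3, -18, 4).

4/3

KL = (-6, 0, 3) and KM = (0, -6, 6), so a normal is n = KL × KM = (18, 36, 36).
d = |18·3 + 36·(-2) + 36·(-10) − (-450)| / √(324 + 1296 + 1296) = |72| / 54 = 4/3.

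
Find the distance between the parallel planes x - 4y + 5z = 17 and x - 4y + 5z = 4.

With common normal n = (1, -4, 5) (|n| = √42), the distance is |17 − 4|/|n| = 13/√42 = 13√42/42.

13/√42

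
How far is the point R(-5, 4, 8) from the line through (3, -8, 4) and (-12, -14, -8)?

4√14

A direction vector is d = (-15, -6, -12).
AP = (-8, 12, 4), and AP × d = (-120, -156, 228).
|AP × d|² = 90720 and |d|² = 405, so the distance is √(90720/405) = √224 = 4√14.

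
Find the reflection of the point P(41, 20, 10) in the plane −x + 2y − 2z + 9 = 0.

(115/3, 76/3, 14/3)

With n = (−1, 2, −2), the signed offset is (n·P − (-9))/|n|² = -12/9 = -4/3.
P' = P − 2t·n = (41, 20, 10) − (-8/3)·(−1, 2, −2) = (115/3, 76/3, 14/3).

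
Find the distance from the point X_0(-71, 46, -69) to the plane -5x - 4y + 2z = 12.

d = |(-5)·(-71) + (-4)·46 + 2·(-69) − 12| / √(25 + 16 + 4) = |21| / (3√5) = 7√5/5.

7/√5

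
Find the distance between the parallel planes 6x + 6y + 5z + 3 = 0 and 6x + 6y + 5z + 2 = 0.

With common normal n = (6, 6, 5) (|n| = √97), the distance is |(-3) − (-2)|/|n| = 1/√97.

√97/97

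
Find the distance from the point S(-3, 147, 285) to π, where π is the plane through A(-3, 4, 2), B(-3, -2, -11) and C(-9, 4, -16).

7

AB = (0, -6, -13) and AC = (-6, 0, -18), so a normal is n = AB × AC = (108, 78, -36).
Then n·(-3, 147, 285) - (-84) = 966.
|n| = √(11664 + 6084 + 1296) = 138, so the distance is |966|/138 = 7.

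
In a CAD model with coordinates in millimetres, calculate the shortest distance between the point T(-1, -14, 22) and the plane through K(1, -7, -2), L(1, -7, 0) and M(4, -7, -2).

7

KL = (0, 0, 2) and KM = (3, 0, 0), so a normal is n = KL × KM = (0, 6, 0).
d = |6·(-14) − (-42)| / √(0 + 36 + 0) = |-42| / 6 = 7.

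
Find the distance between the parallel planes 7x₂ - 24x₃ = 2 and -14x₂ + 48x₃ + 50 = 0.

Divide the second equation by -2 to match normals: 7x₂ - 24x₃ = 25.
Both planes have normal n = (0, 7, -24), |n| = 25. Any point on the first plane is at distance |25 − 2|/|n| = 23/25 from the second.

23/25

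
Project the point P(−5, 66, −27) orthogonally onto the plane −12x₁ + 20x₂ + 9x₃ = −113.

The perpendicular from P has direction n = (−12, 20, 9): r = (−5, 66, −27) + λ(−12, 20, 9).
Substitute into the plane: n·(P + λn) = -113 gives 1137 + 625λ = -113, so λ = -2.
Foot = (−5, 66, −27) + (-2)·(−12, 20, 9) = (19, 26, −45).

(19, 26, -45)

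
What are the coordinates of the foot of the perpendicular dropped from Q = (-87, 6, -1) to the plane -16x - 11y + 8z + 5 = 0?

The perpendicular from Q has direction n = (-16, -11, 8): r = (-87, 6, -1) + λ(-16, -11, 8).
Substitute into the plane: n·(Q + λn) = -5 gives 1318 + 441λ = -5, so λ = -3.
Foot = (-87, 6, -1) + (-3)·(-16, -11, 8) = (-39, 39, -25).

(-39, 39, -25)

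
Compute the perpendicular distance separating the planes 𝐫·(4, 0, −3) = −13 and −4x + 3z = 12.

Divide the second equation by -1 to match normals: 4x − 3z = -12.
Both planes have normal n = (4, 0, −3), |n| = 5. Any point on the first plane is at distance |(-12) − (-13)|/|n| = 1/5 from the second.

1/5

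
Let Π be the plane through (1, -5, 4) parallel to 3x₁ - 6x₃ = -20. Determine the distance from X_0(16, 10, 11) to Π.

Parallel planes share the normal n = (3, 0, -6); since (1, -5, 4) lies on the plane, its equation is 3x₁ - 6x₃ = -21.
Then n·(16, 10, 11) - (-21) = 3.
|n| = √(9 + 0 + 36) = 3√5, so the distance is |3|/(3√5) = √5/5.

√5/5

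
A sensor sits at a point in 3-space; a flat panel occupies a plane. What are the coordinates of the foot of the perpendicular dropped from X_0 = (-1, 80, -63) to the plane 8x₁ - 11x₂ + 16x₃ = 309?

The perpendicular from X_0 has direction n = (8, -11, 16): r = (-1, 80, -63) + λ(8, -11, 16).
Substitute into the plane: n·(X_0 + λn) = 309 gives -1896 + 441λ = 309, so λ = 5.
Foot = (-1, 80, -63) + 5·(8, -11, 16) = (39, 25, 17).

(39, 25, 17)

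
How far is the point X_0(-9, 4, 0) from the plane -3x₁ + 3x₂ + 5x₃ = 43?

n = (-3, 3, 5); n·P − 43 = -4; |n| = √43; distance = 4/√43 = 4√43/43.

4√43/43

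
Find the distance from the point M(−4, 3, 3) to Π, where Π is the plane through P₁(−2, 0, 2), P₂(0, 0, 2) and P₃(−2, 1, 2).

P₁P₂ = (2, 0, 0) and P₁P₃ = (0, 1, 0), so a normal is n = P₁P₂ × P₁P₃ = (0, 0, 2).
Then n·(−4, 3, 3) − 4 = 2.
|n| = √(0 + 0 + 4) = 2, so the distance is |2|/2 = 1.

1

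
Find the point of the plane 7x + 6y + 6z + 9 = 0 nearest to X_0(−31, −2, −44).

The perpendicular from X_0 has direction n = (7, 6, 6): r = (−31, −2, −44) + t(7, 6, 6).
Substitute into the plane: n·(X_0 + tn) = -9 gives -493 + 121t = -9, so t = 4.
Foot = (−31, −2, −44) + 4·(7, 6, 6) = (−3, 22, −20).

(-3, 22, -20)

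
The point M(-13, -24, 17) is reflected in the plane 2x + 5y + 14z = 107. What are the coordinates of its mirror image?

(-191/15, -70/3, 283/15)

With n = (2, 5, 14), the signed offset is (n·M − 107)/|n|² = -15/225 = -1/15.
M' = M − 2t·n = (-13, -24, 17) − (-2/15)·(2, 5, 14) = (-191/15, -70/3, 283/15).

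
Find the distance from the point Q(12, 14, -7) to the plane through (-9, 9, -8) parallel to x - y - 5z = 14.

Parallel planes share the normal n = (1, -1, -5); since (-9, 9, -8) lies on the plane, its equation is x - y - 5z = 22.
Then n·(12, 14, -7) - 22 = 11.
|n| = √(1 + 1 + 25) = 3√3, so the distance is |11|/(3√3) = 11√3/9.

11√3/9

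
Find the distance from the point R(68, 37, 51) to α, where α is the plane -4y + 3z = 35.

Normal vector n = (0, -4, 3), and n·(68, 37, 51) - 35 = -30.
|n| = √(0 + 16 + 9) = 5, so the distance is |-30|/5 = 6.

6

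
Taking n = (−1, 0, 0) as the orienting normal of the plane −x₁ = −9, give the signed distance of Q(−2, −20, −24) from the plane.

11

n·Q − (-9) = 11.
|n| = 1, so the signed distance is 11/1 = 11.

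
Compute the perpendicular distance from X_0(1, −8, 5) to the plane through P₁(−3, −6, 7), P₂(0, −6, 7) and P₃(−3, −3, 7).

2

P₁P₂ = (3, 0, 0) and P₁P₃ = (0, 3, 0), so a normal is n = P₁P₂ × P₁P₃ = (0, 0, 9).
Then n·(1, −8, 5) − 63 = −18.
|n| = √(0 + 0 + 81) = 9, so the distance is |-18|/9 = 2.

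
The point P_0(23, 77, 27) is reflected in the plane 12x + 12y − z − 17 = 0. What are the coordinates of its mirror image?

n = (12, 12, −1), |n|² = 289, n·P_0 − 17 = 1156, so t = 1156/289 = 4.
Foot F = P_0 − 4·n = (−25, 29, 31); the reflection is 2F − P_0 = (−73, −19, 35).

(-73, -19, 35)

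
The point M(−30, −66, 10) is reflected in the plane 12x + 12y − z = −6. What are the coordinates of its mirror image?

(66, 30, 2)

n = (12, 12, −1), |n|² = 289, n·M − (-6) = -1156, so t = -1156/289 = -4.
Foot F = M − (-4)·n = (18, −18, 6); the reflection is 2F − M = (66, 30, 2).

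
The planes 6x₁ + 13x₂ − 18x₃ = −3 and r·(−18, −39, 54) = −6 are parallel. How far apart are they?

5/23

Divide the second equation by -3 to match normals: 6x₁ + 13x₂ − 18x₃ = 2.
Both planes have normal n = (6, 13, −18), |n| = 23. Any point on the first plane is at distance |2 − (-3)|/|n| = 5/23 from the second.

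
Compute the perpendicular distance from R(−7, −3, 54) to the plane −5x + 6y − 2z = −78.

13/√65

d = |(-5)·(-7) + 6·(-3) + (-2)·54 − (-78)| / √(25 + 36 + 4) = |-13| / √65 = 13/√65.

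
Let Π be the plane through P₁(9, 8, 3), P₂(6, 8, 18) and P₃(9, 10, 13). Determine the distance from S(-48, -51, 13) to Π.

P₁P₂ = (-3, 0, 15) and P₁P₃ = (0, 2, 10), so a normal is n = P₁P₂ × P₁P₃ = (-30, 30, -6).
Then n·(-48, -51, 13) - (-48) = -120.
|n| = √(900 + 900 + 36) = 6√51, so the distance is |-120|/(6√51) = 20√51/51.

20/√51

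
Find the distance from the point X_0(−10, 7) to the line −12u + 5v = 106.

d = |(-12)·(-10) + 5·7 − 106| / √(144 + 25) = |49|/13 = 49/13.

49/13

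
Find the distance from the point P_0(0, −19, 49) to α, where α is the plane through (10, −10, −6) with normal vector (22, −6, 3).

1/23

The plane has equation n·(r − (10, −10, −6)) = 0, i.e. n·r = 262.
Then n·(0, −19, 49) − 262 = −1.
|n| = √(484 + 36 + 9) = 23, so the distance is |-1|/23 = 1/23.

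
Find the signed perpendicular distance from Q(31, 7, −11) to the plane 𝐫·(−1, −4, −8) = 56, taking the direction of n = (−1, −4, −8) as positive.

n·Q − 56 = -27.
|n| = 9, so the signed distance is -27/9 = -3.

-3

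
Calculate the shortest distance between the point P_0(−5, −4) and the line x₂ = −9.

5

d = |0·(-5) + 1·(-4) − (-9)| / √(0 + 1) = |5|/1 = 5.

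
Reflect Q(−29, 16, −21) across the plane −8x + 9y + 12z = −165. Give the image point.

(-13, -2, -45)

With n = (−8, 9, 12), the signed offset is (n·Q − (-165))/|n|² = 289/289 = 1.
Q' = Q − 2t·n = (−29, 16, −21) − 2·(−8, 9, 12) = (−13, −2, −45).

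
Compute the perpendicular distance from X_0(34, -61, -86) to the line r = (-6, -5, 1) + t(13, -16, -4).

Direction vector d = (13, -16, -4).
AP = (40, -56, -87), and AP × d = (-1168, -971, 88).
|AP × d|² = 2314809 and |d|² = 441, so the distance is √(2314809/441) = √5249.

√5249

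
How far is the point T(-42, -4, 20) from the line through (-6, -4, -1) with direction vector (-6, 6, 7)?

Direction vector d = (-6, 6, 7).
AP = (-36, 0, 21); AP·d = 363, |AP|² = 1737, |d|² = 121.
distance² = |AP|² − (AP·d)²/|d|² = 1737 − 131769/121 = 648, so the distance is 18√2.

18√2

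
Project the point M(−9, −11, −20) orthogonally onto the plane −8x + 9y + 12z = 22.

n = (−8, 9, 12), |n|² = 289, and n·M − 22 = -289.
t = -289/289 = -1, so the foot is M − t·n = (−9, −11, −20) − (-1)·(−8, 9, 12) = (−17, −2, −8).

(-17, -2, -8)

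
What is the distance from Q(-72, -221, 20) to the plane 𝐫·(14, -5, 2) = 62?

5

Normal vector n = (14, -5, 2), and n·(-72, -221, 20) - 62 = 75.
|n| = √(196 + 25 + 4) = 15, so the distance is |75|/15 = 5.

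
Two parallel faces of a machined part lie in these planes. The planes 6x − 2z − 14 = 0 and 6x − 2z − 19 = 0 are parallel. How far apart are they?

Both planes have normal n = (6, 0, −2), |n| = 2√10. Any point on the first plane is at distance |19 − 14|/|n| = 5/(2√10) from the second.

5/(2√10)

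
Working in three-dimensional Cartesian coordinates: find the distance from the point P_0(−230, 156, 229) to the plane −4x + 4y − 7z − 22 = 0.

Normal vector n = (−4, 4, −7), and n·(−230, 156, 229) − 22 = −81.
|n| = √(16 + 16 + 49) = 9, so the distance is |-81|/9 = 9.

9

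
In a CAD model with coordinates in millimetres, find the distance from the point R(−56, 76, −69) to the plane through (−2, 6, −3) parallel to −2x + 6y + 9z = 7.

Parallel planes share the normal n = (−2, 6, 9); since (−2, 6, −3) lies on the plane, its equation is −2x + 6y + 9z = 13.
n = (−2, 6, 9); n·P − 13 = -66; |n| = 11; distance = 66/11 = 6.

6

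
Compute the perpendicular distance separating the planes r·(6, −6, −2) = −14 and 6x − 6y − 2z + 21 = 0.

With common normal n = (6, −6, −2) (|n| = 2√19), the distance is |(-14) − (-21)|/|n| = 7/(2√19).

7/(2√19)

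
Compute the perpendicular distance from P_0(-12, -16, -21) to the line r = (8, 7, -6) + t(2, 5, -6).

33

Direction vector d = (2, 5, -6).
AP = (-20, -23, -15); AP·d = -65, |AP|² = 1154, |d|² = 65.
distance² = |AP|² − (AP·d)²/|d|² = 1154 − 4225/65 = 1089, so the distance is 33.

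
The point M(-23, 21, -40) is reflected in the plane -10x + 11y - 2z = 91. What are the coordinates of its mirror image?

(17, -23, -32)

With n = (-10, 11, -2), the signed offset is (n·M − 91)/|n|² = 450/225 = 2.
M' = M − 2t·n = (-23, 21, -40) − 4·(-10, 11, -2) = (17, -23, -32).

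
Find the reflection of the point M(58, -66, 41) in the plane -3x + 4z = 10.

With n = (-3, 0, 4), the signed offset is (n·M − 10)/|n|² = -20/25 = -4/5.
M' = M − 2t·n = (58, -66, 41) − (-8/5)·(-3, 0, 4) = (266/5, -66, 237/5).

(266/5, -66, 237/5)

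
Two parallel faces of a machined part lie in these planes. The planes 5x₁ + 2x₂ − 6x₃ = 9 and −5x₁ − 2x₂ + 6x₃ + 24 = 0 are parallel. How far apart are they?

Divide the second equation by -1 to match normals: 5x₁ + 2x₂ − 6x₃ = 24.
Both planes have normal n = (5, 2, −6), |n| = √65. Any point on the first plane is at distance |24 − 9|/|n| = 15/√65 from the second.

3√65/13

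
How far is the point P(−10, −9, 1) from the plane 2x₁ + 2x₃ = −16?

√2/2

n = (2, 0, 2); n·P − (-16) = -2; |n| = 2√2; distance = 2/(2√2) = 1/√2.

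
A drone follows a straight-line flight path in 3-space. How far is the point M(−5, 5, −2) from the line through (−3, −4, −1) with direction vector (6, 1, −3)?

Direction vector d = (6, 1, −3).
AP = (−2, 9, −1), and AP × d = (−26, −12, −56).
|AP × d|² = 3956 and |d|² = 46, so the distance is √(3956/46) = √86.

√86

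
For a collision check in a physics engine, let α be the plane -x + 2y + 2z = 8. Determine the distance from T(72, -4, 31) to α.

Normal vector n = (-1, 2, 2), and n·(72, -4, 31) - 8 = -26.
|n| = √(1 + 4 + 4) = 3, so the distance is |-26|/3 = 26/3.

26/3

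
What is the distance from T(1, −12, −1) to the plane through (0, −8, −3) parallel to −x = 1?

1

Parallel planes share the normal n = (−1, 0, 0); since (0, −8, −3) lies on the plane, its equation is −x = 0.
d = |(-1)·1 − 0| / √(1 + 0 + 0) = |-1| / 1 = 1.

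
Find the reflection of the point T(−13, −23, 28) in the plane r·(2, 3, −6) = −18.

(7, 7, -32)

n = (2, 3, −6), |n|² = 49, n·T − (-18) = -245, so t = -245/49 = -5.
Foot F = T − (-5)·n = (−3, −8, −2); the reflection is 2F − T = (7, 7, −32).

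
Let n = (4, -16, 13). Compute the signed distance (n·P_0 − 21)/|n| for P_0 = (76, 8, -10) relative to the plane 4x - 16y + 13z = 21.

n·P_0 − 21 = 25.
|n| = 21, so the signed distance is 25/21.

25/21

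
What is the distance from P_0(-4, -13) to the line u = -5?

d = |1·(-4) + 0·(-13) − (-5)| / √(1 + 0) = |1|/1 = 1.

1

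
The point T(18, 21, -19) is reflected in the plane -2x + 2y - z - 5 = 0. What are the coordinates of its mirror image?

(242/9, 109/9, -131/9)

n = (-2, 2, -1), |n|² = 9, n·T − 5 = 20, so t = 20/9.
Foot F = T − (20/9)·n = (202/9, 149/9, -151/9); the reflection is 2F − T = (242/9, 109/9, -131/9).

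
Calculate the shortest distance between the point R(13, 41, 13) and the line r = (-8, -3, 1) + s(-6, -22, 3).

9√5

Direction vector d = (-6, -22, 3).
AP = (21, 44, 12); AP·d = -1058, |AP|² = 2521, |d|² = 529.
distance² = |AP|² − (AP·d)²/|d|² = 2521 − 1119364/529 = 405, so the distance is 9√5.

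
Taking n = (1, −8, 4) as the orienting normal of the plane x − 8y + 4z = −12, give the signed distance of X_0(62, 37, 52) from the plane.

n·X_0 − (-12) = -14.
|n| = 9, so the signed distance is -14/9.

-14/9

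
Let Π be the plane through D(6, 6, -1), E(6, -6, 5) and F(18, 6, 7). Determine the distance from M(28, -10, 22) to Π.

2√61/61

DE = (0, -12, 6) and DF = (12, 0, 8), so a normal is n = DE × DF = (-96, 72, 144).
Then n·(28, -10, 22) - (-288) = 48.
|n| = √(9216 + 5184 + 20736) = 24√61, so the distance is |48|/(24√61) = 2/√61.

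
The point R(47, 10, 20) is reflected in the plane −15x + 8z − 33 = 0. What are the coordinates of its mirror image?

(-13, 10, 52)

With n = (−15, 0, 8), the signed offset is (n·R − 33)/|n|² = -578/289 = -2.
R' = R − 2t·n = (47, 10, 20) − (-4)·(−15, 0, 8) = (−13, 10, 52).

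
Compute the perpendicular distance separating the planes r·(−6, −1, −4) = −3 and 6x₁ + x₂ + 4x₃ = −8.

11√53/53

Divide the second equation by -1 to match normals: −6x₁ − x₂ − 4x₃ = 8.
Both planes have normal n = (−6, −1, −4), |n| = √53. Any point on the first plane is at distance |8 − (-3)|/|n| = 11/√53 from the second.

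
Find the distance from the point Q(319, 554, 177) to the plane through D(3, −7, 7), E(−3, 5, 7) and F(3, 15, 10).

DE = (−6, 12, 0) and DF = (0, 22, 3), so a normal is n = DE × DF = (36, 18, −132).
Then n·(319, 554, 177) − (−942) = −966.
|n| = √(1296 + 324 + 17424) = 138, so the distance is |-966|/138 = 7.

7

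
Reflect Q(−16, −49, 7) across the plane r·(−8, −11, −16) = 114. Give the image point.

(0, -27, 39)

n = (−8, −11, −16), |n|² = 441, n·Q − 114 = 441, so t = 441/441 = 1.
Foot F = Q − 1·n = (−8, −38, 23); the reflection is 2F − Q = (0, −27, 39).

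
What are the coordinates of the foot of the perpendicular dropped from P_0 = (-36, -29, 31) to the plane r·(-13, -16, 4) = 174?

(-10, 3, 23)

n = (-13, -16, 4), |n|² = 441, and n·P_0 − 174 = 882.
t = 882/441 = 2, so the foot is P_0 − t·n = (-36, -29, 31) − 2·(-13, -16, 4) = (-10, 3, 23).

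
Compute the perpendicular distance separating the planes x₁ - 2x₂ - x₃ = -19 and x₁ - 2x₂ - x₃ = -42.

With common normal n = (1, -2, -1) (|n| = √6), the distance is |(-19) − (-42)|/|n| = 23/√6.

23/√6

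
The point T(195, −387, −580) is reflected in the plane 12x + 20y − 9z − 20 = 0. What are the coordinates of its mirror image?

n = (12, 20, −9), |n|² = 625, n·T − 20 = -200, so t = -200/625 = -8/25.
Foot F = T − (-8/25)·n = (4971/25, −1903/5, −14572/25); the reflection is 2F − T = (5067/25, −1871/5, −14644/25).

(5067/25, -1871/5, -14644/25)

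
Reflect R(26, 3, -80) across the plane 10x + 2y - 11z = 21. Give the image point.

(-74, -17, 30)

With n = (10, 2, -11), the signed offset is (n·R − 21)/|n|² = 1125/225 = 5.
R' = R − 2t·n = (26, 3, -80) − 10·(10, 2, -11) = (-74, -17, 30).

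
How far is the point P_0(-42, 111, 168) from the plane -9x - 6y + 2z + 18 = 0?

6

n = (-9, -6, 2); n·P − (-18) = 66; |n| = 11; distance = 66/11 = 6.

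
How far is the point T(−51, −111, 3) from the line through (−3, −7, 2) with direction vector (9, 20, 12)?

Direction vector d = (9, 20, 12).
AP = (−48, −104, 1); AP·d = -2500, |AP|² = 13121, |d|² = 625.
distance² = |AP|² − (AP·d)²/|d|² = 13121 − 6250000/625 = 3121, so the distance is √3121.

√3121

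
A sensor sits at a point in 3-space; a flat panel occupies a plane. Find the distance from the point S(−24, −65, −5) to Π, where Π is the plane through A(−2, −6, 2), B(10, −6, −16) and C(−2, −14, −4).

AB = (12, 0, −18) and AC = (0, −8, −6), so a normal is n = AB × AC = (−144, 72, −96).
Then n·(−24, −65, −5) − (−336) = −408.
|n| = √(20736 + 5184 + 9216) = 24√61, so the distance is |-408|/(24√61) = 17/√61.

17/√61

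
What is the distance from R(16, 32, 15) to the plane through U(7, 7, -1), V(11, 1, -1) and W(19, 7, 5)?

19/7

UV = (4, -6, 0) and UW = (12, 0, 6), so a normal is n = UV × UW = (-36, -24, 72).
d = |(-36)·16 + (-24)·32 + 72·15 − (-492)| / √(1296 + 576 + 5184) = |228| / 84 = 19/7.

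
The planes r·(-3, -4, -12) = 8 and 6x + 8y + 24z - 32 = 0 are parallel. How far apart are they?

24/13

Divide the second equation by -2 to match normals: -3x - 4y - 12z = -16.
With common normal n = (-3, -4, -12) (|n| = 13), the distance is |8 − (-16)|/|n| = 24/13.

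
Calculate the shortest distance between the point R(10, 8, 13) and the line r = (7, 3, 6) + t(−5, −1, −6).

Direction vector d = (−5, −1, −6).
AP = (3, 5, 7), and AP × d = (−23, −17, 22).
|AP × d|² = 1302 and |d|² = 62, so the distance is √(1302/62) = √21.

√21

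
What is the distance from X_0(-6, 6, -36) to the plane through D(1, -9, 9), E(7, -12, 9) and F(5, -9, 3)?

3

DE = (6, -3, 0) and DF = (4, 0, -6), so a normal is n = DE × DF = (18, 36, 12).
d = |18·(-6) + 36·6 + 12·(-36) − (-198)| / √(324 + 1296 + 144) = |-126| / 42 = 3.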